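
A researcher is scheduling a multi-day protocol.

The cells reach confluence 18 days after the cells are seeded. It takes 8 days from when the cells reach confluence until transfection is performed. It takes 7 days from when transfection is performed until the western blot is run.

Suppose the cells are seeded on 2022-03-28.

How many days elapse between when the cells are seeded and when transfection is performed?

Causal path: the cells are seeded → the cells reach confluence → transfection is performed.
Total delay along the path: 18 + 8 = 26 days.

26 days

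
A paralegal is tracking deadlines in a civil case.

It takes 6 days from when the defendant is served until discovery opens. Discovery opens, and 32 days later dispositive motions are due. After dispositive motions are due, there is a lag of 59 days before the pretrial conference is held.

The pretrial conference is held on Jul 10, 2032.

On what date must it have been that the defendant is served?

Apr 4, 2032

The pretrial conference is held: Jul 10, 2032.
Dispositive motions are due: Jul 10, 2032 − 59 days = May 12, 2032.
Discovery opens: May 12, 2032 − 32 days = Apr 10, 2032.
The defendant is served: Apr 10, 2032 − 6 days = Apr 4, 2032.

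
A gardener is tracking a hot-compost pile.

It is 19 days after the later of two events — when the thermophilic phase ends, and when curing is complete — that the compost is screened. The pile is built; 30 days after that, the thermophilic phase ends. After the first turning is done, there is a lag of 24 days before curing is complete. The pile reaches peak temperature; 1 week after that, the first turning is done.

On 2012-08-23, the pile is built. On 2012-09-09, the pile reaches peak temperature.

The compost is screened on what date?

2012-10-29

The pile is built: Aug 23, 2012.
The thermophilic phase ends: Aug 23, 2012 + 30 days = Sep 22, 2012.
The pile reaches peak temperature: Sep 9, 2012.
The first turning is done: Sep 9, 2012 + 1 week = Sep 16, 2012.
Curing is complete: Sep 16, 2012 + 24 days = Oct 10, 2012.
Both prerequisites met — the thermophilic phase ends (Sep 22, 2012), curing is complete (Oct 10, 2012); the later is Oct 10, 2012.
The compost is screened: Oct 10, 2012 + 19 days = Oct 29, 2012.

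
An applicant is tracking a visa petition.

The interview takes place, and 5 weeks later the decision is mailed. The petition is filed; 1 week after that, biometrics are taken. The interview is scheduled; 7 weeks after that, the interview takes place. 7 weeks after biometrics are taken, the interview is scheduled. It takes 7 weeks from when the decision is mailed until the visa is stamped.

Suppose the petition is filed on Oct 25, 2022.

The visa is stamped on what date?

May 2, 2023

The petition is filed: Oct 25, 2022.
Biometrics are taken: Oct 25, 2022 + 1 week = Nov 1, 2022.
The interview is scheduled: Nov 1, 2022 + 7 weeks = Dec 20, 2022.
The interview takes place: Dec 20, 2022 + 7 weeks = Feb 7, 2023.
The decision is mailed: Feb 7, 2023 + 5 weeks = Mar 14, 2023.
The visa is stamped: Mar 14, 2023 + 7 weeks = May 2, 2023.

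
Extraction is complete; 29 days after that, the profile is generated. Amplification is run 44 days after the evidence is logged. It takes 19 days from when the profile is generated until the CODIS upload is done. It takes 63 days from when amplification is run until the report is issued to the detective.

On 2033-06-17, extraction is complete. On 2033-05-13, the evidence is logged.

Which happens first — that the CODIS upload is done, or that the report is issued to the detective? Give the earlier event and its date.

Extraction is complete: Jun 17, 2033.
The profile is generated: Jun 17, 2033 + 29 days = Jul 16, 2033.
The CODIS upload is done: Jul 16, 2033 + 19 days = Aug 4, 2033.
The evidence is logged: May 13, 2033.
Amplification is run: May 13, 2033 + 44 days = Jun 26, 2033.
The report is issued to the detective: Jun 26, 2033 + 63 days = Aug 28, 2033.
Comparing: the CODIS upload is done on Aug 4, 2033 vs the report is issued to the detective on Aug 28, 2033. Earlier: the CODIS upload is done.

The CODIS upload is done — 2033-08-04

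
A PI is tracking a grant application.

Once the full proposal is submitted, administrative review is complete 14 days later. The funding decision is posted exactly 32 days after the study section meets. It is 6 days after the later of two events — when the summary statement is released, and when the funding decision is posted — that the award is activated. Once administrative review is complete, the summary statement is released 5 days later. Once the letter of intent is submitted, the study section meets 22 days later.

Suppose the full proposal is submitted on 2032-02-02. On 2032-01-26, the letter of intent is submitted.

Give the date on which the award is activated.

The full proposal is submitted: Feb 2, 2032.
Administrative review is complete: Feb 2, 2032 + 14 days = Feb 16, 2032.
The summary statement is released: Feb 16, 2032 + 5 days = Feb 21, 2032.
The letter of intent is submitted: Jan 26, 2032.
The study section meets: Jan 26, 2032 + 22 days = Feb 17, 2032.
The funding decision is posted: Feb 17, 2032 + 32 days = Mar 20, 2032.
Both prerequisites met — the summary statement is released (Feb 21, 2032), the funding decision is posted (Mar 20, 2032); the later is Mar 20, 2032.
The award is activated: Mar 20, 2032 + 6 days = Mar 26, 2032.

2032-03-26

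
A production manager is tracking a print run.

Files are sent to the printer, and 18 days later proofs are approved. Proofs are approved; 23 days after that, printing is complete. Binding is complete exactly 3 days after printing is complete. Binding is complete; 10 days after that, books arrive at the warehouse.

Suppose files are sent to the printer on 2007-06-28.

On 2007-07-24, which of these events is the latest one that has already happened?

Files are sent to the printer: Jun 28, 2007.
Proofs are approved: Jun 28, 2007 + 18 days = Jul 16, 2007.
Printing is complete: Jul 16, 2007 + 23 days = Aug 8, 2007.
Binding is complete: Aug 8, 2007 + 3 days = Aug 11, 2007.
Books arrive at the warehouse: Aug 11, 2007 + 10 days = Aug 21, 2007.
Jul 24, 2007 falls between when proofs are approved (Jul 16, 2007) and when printing is complete (Aug 8, 2007).

Proofs are approved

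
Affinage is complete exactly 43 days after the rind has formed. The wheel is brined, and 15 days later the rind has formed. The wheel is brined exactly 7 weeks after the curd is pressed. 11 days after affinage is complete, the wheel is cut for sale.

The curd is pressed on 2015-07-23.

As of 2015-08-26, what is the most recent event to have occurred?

The curd is pressed: Jul 23, 2015.
The wheel is brined: Jul 23, 2015 + 7 weeks = Sep 10, 2015.
The rind has formed: Sep 10, 2015 + 15 days = Sep 25, 2015.
Affinage is complete: Sep 25, 2015 + 43 days = Nov 7, 2015.
The wheel is cut for sale: Nov 7, 2015 + 11 days = Nov 18, 2015.
Aug 26, 2015 falls between when the curd is pressed (Jul 23, 2015) and when the wheel is brined (Sep 10, 2015).

The curd is pressed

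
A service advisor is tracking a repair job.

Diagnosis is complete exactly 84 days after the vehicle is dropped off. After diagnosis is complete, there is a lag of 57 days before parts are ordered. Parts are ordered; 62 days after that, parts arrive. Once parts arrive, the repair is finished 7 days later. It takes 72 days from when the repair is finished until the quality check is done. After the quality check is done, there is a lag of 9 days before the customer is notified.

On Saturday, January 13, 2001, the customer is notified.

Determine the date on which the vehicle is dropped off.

Tuesday, March 28, 2000

The customer is notified: Jan 13, 2001.
The quality check is done: Jan 13, 2001 − 9 days = Jan 4, 2001.
The repair is finished: Jan 4, 2001 − 72 days = Oct 24, 2000.
Parts arrive: Oct 24, 2000 − 7 days = Oct 17, 2000.
Parts are ordered: Oct 17, 2000 − 62 days = Aug 16, 2000.
Diagnosis is complete: Aug 16, 2000 − 57 days = Jun 20, 2000.
The vehicle is dropped off: Jun 20, 2000 − 84 days = Mar 28, 2000.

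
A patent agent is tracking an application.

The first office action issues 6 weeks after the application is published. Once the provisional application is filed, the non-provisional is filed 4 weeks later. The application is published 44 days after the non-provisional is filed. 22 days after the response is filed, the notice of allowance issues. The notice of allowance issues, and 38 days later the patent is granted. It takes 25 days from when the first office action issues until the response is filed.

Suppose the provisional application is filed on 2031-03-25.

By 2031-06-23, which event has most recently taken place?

The application is published

The provisional application is filed: Mar 25, 2031.
The non-provisional is filed: Mar 25, 2031 + 4 weeks = Apr 22, 2031.
The application is published: Apr 22, 2031 + 44 days = Jun 5, 2031.
The first office action issues: Jun 5, 2031 + 6 weeks = Jul 17, 2031.
The response is filed: Jul 17, 2031 + 25 days = Aug 11, 2031.
The notice of allowance issues: Aug 11, 2031 + 22 days = Sep 2, 2031.
The patent is granted: Sep 2, 2031 + 38 days = Oct 10, 2031.
Jun 23, 2031 falls between when the application is published (Jun 5, 2031) and when the first office action issues (Jul 17, 2031).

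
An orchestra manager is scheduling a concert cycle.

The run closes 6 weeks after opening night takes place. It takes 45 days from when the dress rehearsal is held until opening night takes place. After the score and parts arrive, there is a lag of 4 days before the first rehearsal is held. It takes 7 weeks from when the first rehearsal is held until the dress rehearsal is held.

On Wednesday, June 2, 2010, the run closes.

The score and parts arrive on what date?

The run closes: Jun 2, 2010.
Opening night takes place: Jun 2, 2010 − 6 weeks = Apr 21, 2010.
The dress rehearsal is held: Apr 21, 2010 − 45 days = Mar 7, 2010.
The first rehearsal is held: Mar 7, 2010 − 7 weeks = Jan 17, 2010.
The score and parts arrive: Jan 17, 2010 − 4 days = Jan 13, 2010.

Wednesday, January 13, 2010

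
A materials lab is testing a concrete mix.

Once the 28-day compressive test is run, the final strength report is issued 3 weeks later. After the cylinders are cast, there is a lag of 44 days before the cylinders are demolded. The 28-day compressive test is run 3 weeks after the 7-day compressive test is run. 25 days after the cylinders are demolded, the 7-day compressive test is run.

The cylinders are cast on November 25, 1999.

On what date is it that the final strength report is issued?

March 15, 2000

The cylinders are cast: Nov 25, 1999.
The cylinders are demolded: Nov 25, 1999 + 44 days = Jan 8, 2000.
The 7-day compressive test is run: Jan 8, 2000 + 25 days = Feb 2, 2000.
The 28-day compressive test is run: Feb 2, 2000 + 3 weeks = Feb 23, 2000.
The final strength report is issued: Feb 23, 2000 + 3 weeks = Mar 15, 2000.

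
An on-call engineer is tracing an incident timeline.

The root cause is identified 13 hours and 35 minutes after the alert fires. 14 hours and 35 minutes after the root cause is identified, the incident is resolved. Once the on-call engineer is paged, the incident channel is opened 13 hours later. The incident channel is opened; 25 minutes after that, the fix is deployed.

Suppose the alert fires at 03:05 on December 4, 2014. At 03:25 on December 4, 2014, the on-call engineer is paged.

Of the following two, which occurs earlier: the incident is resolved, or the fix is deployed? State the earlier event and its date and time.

The fix is deployed — 16:50 on December 4, 2014

The alert fires: 03:05 Dec 4, 2014.
The root cause is identified: 03:05 Dec 4, 2014 + 13h35m = 16:40 Dec 4, 2014.
The incident is resolved: 16:40 Dec 4, 2014 + 14h35m = 07:15 Dec 5, 2014.
The on-call engineer is paged: 03:25 Dec 4, 2014.
The incident channel is opened: 03:25 Dec 4, 2014 + 13h = 16:25 Dec 4, 2014.
The fix is deployed: 16:25 Dec 4, 2014 + 25m = 16:50 Dec 4, 2014.
Comparing: the incident is resolved at 07:15 Dec 5, 2014 vs the fix is deployed at 16:50 Dec 4, 2014. Earlier: the fix is deployed.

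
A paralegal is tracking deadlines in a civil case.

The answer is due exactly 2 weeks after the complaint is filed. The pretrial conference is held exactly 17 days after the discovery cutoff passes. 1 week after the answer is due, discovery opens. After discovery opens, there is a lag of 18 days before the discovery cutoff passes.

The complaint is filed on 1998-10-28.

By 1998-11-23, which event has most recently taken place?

Discovery opens

The complaint is filed: Oct 28, 1998.
The answer is due: Oct 28, 1998 + 2 weeks = Nov 11, 1998.
Discovery opens: Nov 11, 1998 + 1 week = Nov 18, 1998.
The discovery cutoff passes: Nov 18, 1998 + 18 days = Dec 6, 1998.
The pretrial conference is held: Dec 6, 1998 + 17 days = Dec 23, 1998.
Nov 23, 1998 falls between when discovery opens (Nov 18, 1998) and when the discovery cutoff passes (Dec 6, 1998).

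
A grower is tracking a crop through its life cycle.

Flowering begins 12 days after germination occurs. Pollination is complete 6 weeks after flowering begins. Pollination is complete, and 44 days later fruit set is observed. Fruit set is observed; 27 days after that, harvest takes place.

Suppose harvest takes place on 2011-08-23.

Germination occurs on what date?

2011-04-20

Harvest takes place: Aug 23, 2011.
Fruit set is observed: Aug 23, 2011 − 27 days = Jul 27, 2011.
Pollination is complete: Jul 27, 2011 − 44 days = Jun 13, 2011.
Flowering begins: Jun 13, 2011 − 6 weeks = May 2, 2011.
Germination occurs: May 2, 2011 − 12 days = Apr 20, 2011.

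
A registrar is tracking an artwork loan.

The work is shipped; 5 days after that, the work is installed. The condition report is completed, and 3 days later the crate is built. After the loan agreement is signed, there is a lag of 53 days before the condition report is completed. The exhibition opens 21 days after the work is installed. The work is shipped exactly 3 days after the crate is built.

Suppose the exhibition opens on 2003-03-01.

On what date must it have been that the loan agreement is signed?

2002-12-06

The exhibition opens: Mar 1, 2003.
The work is installed: Mar 1, 2003 − 21 days = Feb 8, 2003.
The work is shipped: Feb 8, 2003 − 5 days = Feb 3, 2003.
The crate is built: Feb 3, 2003 − 3 days = Jan 31, 2003.
The condition report is completed: Jan 31, 2003 − 3 days = Jan 28, 2003.
The loan agreement is signed: Jan 28, 2003 − 53 days = Dec 6, 2002.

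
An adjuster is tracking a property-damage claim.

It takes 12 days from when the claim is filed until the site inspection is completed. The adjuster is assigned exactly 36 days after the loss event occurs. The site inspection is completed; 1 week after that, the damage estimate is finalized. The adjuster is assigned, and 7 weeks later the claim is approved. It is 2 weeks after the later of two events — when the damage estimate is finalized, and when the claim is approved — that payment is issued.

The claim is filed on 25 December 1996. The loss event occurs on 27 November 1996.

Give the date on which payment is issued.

The claim is filed: Dec 25, 1996.
The site inspection is completed: Dec 25, 1996 + 12 days = Jan 6, 1997.
The damage estimate is finalized: Jan 6, 1997 + 1 week = Jan 13, 1997.
The loss event occurs: Nov 27, 1996.
The adjuster is assigned: Nov 27, 1996 + 36 days = Jan 2, 1997.
The claim is approved: Jan 2, 1997 + 7 weeks = Feb 20, 1997.
Both prerequisites met — the damage estimate is finalized (Jan 13, 1997), the claim is approved (Feb 20, 1997); the later is Feb 20, 1997.
Payment is issued: Feb 20, 1997 + 2 weeks = Mar 6, 1997.

6 March 1997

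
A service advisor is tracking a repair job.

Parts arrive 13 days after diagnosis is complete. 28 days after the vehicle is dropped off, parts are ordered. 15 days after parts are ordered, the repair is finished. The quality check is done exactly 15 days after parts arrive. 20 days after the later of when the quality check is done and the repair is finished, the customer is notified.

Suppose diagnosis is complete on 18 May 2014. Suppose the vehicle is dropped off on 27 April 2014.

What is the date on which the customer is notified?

Diagnosis is complete: May 18, 2014.
Parts arrive: May 18, 2014 + 13 days = May 31, 2014.
The quality check is done: May 31, 2014 + 15 days = Jun 15, 2014.
The vehicle is dropped off: Apr 27, 2014.
Parts are ordered: Apr 27, 2014 + 28 days = May 25, 2014.
The repair is finished: May 25, 2014 + 15 days = Jun 9, 2014.
Both prerequisites met — the quality check is done (Jun 15, 2014), the repair is finished (Jun 9, 2014); the later is Jun 15, 2014.
The customer is notified: Jun 15, 2014 + 20 days = Jul 5, 2014.

5 July 2014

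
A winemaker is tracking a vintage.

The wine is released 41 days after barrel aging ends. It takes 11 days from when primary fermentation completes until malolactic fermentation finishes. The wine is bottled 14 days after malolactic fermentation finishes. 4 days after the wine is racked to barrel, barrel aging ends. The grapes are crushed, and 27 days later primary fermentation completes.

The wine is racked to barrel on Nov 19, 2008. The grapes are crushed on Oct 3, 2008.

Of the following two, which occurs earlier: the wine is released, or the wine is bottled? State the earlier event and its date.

The wine is racked to barrel: Nov 19, 2008.
Barrel aging ends: Nov 19, 2008 + 4 days = Nov 23, 2008.
The wine is released: Nov 23, 2008 + 41 days = Jan 3, 2009.
The grapes are crushed: Oct 3, 2008.
Primary fermentation completes: Oct 3, 2008 + 27 days = Oct 30, 2008.
Malolactic fermentation finishes: Oct 30, 2008 + 11 days = Nov 10, 2008.
The wine is bottled: Nov 10, 2008 + 14 days = Nov 24, 2008.
Comparing: the wine is released on Jan 3, 2009 vs the wine is bottled on Nov 24, 2008. Earlier: the wine is bottled.

The wine is bottled — Nov 24, 2008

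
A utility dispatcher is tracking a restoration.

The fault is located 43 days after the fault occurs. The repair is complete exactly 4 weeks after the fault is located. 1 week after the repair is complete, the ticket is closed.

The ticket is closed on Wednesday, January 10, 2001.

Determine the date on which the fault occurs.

Tuesday, October 24, 2000

The ticket is closed: Jan 10, 2001.
The repair is complete: Jan 10, 2001 − 1 week = Jan 3, 2001.
The fault is located: Jan 3, 2001 − 4 weeks = Dec 6, 2000.
The fault occurs: Dec 6, 2000 − 43 days = Oct 24, 2000.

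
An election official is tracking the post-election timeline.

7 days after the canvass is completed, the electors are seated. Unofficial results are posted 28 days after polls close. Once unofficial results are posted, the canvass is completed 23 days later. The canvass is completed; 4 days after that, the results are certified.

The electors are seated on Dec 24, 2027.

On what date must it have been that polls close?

Oct 27, 2027

The electors are seated: Dec 24, 2027.
The canvass is completed: Dec 24, 2027 − 7 days = Dec 17, 2027.
Unofficial results are posted: Dec 17, 2027 − 23 days = Nov 24, 2027.
Polls close: Nov 24, 2027 − 28 days = Oct 27, 2027.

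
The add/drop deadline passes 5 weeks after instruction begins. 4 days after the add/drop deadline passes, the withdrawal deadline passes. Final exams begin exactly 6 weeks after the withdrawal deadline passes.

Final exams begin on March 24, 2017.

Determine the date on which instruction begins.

January 2, 2017

Final exams begin: Mar 24, 2017.
The withdrawal deadline passes: Mar 24, 2017 − 6 weeks = Feb 10, 2017.
The add/drop deadline passes: Feb 10, 2017 − 4 days = Feb 6, 2017.
Instruction begins: Feb 6, 2017 − 5 weeks = Jan 2, 2017.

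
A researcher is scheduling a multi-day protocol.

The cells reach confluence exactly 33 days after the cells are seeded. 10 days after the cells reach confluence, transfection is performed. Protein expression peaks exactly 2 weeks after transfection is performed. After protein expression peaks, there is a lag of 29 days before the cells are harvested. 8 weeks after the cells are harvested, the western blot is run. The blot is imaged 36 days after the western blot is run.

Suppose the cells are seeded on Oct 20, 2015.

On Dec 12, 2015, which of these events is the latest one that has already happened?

Transfection is performed

The cells are seeded: Oct 20, 2015.
The cells reach confluence: Oct 20, 2015 + 33 days = Nov 22, 2015.
Transfection is performed: Nov 22, 2015 + 10 days = Dec 2, 2015.
Protein expression peaks: Dec 2, 2015 + 2 weeks = Dec 16, 2015.
The cells are harvested: Dec 16, 2015 + 29 days = Jan 14, 2016.
The western blot is run: Jan 14, 2016 + 8 weeks = Mar 10, 2016.
The blot is imaged: Mar 10, 2016 + 36 days = Apr 15, 2016.
Dec 12, 2015 falls between when transfection is performed (Dec 2, 2015) and when protein expression peaks (Dec 16, 2015).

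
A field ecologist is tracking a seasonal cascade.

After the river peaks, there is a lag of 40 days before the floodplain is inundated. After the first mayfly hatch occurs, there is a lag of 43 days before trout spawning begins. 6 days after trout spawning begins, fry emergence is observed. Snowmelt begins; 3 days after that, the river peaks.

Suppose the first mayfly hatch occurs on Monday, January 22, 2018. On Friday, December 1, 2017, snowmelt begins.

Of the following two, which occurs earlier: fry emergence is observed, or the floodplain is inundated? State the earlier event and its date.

The floodplain is inundated — Saturday, January 13, 2018

The first mayfly hatch occurs: Jan 22, 2018.
Trout spawning begins: Jan 22, 2018 + 43 days = Mar 6, 2018.
Fry emergence is observed: Mar 6, 2018 + 6 days = Mar 12, 2018.
Snowmelt begins: Dec 1, 2017.
The river peaks: Dec 1, 2017 + 3 days = Dec 4, 2017.
The floodplain is inundated: Dec 4, 2017 + 40 days = Jan 13, 2018.
Comparing: fry emergence is observed on Mar 12, 2018 vs the floodplain is inundated on Jan 13, 2018. Earlier: the floodplain is inundated.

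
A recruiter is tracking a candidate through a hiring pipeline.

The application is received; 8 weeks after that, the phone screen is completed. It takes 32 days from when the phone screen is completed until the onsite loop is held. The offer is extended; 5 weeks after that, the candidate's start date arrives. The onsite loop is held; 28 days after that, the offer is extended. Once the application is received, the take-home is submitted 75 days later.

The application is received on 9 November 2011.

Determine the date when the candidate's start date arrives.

The application is received: Nov 9, 2011.
The phone screen is completed: Nov 9, 2011 + 8 weeks = Jan 4, 2012.
The onsite loop is held: Jan 4, 2012 + 32 days = Feb 5, 2012.
The offer is extended: Feb 5, 2012 + 28 days = Mar 4, 2012.
The candidate's start date arrives: Mar 4, 2012 + 5 weeks = Apr 8, 2012.

8 April 2012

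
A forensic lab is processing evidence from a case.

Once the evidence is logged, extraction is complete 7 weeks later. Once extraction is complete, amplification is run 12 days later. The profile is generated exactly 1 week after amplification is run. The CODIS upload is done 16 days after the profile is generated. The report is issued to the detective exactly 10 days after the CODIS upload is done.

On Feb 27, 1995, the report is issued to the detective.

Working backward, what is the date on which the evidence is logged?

Nov 25, 1994

The report is issued to the detective: Feb 27, 1995.
The CODIS upload is done: Feb 27, 1995 − 10 days = Feb 17, 1995.
The profile is generated: Feb 17, 1995 − 16 days = Feb 1, 1995.
Amplification is run: Feb 1, 1995 − 1 week = Jan 25, 1995.
Extraction is complete: Jan 25, 1995 − 12 days = Jan 13, 1995.
The evidence is logged: Jan 13, 1995 − 7 weeks = Nov 25, 1994.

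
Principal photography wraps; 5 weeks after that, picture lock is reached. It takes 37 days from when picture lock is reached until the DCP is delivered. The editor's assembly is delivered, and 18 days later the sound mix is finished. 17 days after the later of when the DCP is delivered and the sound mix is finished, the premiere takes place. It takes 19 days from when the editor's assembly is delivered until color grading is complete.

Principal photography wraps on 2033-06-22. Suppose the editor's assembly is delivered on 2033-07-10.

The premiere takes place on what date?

2033-09-19

Principal photography wraps: Jun 22, 2033.
Picture lock is reached: Jun 22, 2033 + 5 weeks = Jul 27, 2033.
The DCP is delivered: Jul 27, 2033 + 37 days = Sep 2, 2033.
The editor's assembly is delivered: Jul 10, 2033.
The sound mix is finished: Jul 10, 2033 + 18 days = Jul 28, 2033.
Both prerequisites met — the DCP is delivered (Sep 2, 2033), the sound mix is finished (Jul 28, 2033); the later is Sep 2, 2033.
The premiere takes place: Sep 2, 2033 + 17 days = Sep 19, 2033.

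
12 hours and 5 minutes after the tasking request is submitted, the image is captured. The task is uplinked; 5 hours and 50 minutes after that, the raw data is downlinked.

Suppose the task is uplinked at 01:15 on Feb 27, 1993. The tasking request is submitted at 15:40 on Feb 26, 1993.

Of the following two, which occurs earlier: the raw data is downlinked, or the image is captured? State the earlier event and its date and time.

The task is uplinked: 01:15 Feb 27, 1993.
The raw data is downlinked: 01:15 Feb 27, 1993 + 5h50m = 07:05 Feb 27, 1993.
The tasking request is submitted: 15:40 Feb 26, 1993.
The image is captured: 15:40 Feb 26, 1993 + 12h05m = 03:45 Feb 27, 1993.
Comparing: the raw data is downlinked at 07:05 Feb 27, 1993 vs the image is captured at 03:45 Feb 27, 1993. Earlier: the image is captured.

The image is captured — 03:45 on Feb 27, 1993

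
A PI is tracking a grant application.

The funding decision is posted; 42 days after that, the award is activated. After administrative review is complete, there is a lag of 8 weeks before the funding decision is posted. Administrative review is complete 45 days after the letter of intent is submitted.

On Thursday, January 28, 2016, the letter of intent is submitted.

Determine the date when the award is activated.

The letter of intent is submitted: Jan 28, 2016.
Administrative review is complete: Jan 28, 2016 + 45 days = Mar 13, 2016.
The funding decision is posted: Mar 13, 2016 + 8 weeks = May 8, 2016.
The award is activated: May 8, 2016 + 42 days = Jun 19, 2016.

Sunday, June 19, 2016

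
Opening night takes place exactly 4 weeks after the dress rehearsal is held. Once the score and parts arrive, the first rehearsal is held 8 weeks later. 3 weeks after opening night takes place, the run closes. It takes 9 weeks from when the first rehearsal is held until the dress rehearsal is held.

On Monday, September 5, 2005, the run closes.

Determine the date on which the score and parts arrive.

Monday, March 21, 2005

The run closes: Sep 5, 2005.
Opening night takes place: Sep 5, 2005 − 3 weeks = Aug 15, 2005.
The dress rehearsal is held: Aug 15, 2005 − 4 weeks = Jul 18, 2005.
The first rehearsal is held: Jul 18, 2005 − 9 weeks = May 16, 2005.
The score and parts arrive: May 16, 2005 − 8 weeks = Mar 21, 2005.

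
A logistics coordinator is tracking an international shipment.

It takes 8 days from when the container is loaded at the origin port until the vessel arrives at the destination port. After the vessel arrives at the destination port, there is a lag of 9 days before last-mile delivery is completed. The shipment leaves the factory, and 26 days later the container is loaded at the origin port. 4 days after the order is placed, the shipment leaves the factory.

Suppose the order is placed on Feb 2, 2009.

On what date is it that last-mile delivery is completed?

The order is placed: Feb 2, 2009.
The shipment leaves the factory: Feb 2, 2009 + 4 days = Feb 6, 2009.
The container is loaded at the origin port: Feb 6, 2009 + 26 days = Mar 4, 2009.
The vessel arrives at the destination port: Mar 4, 2009 + 8 days = Mar 12, 2009.
Last-mile delivery is completed: Mar 12, 2009 + 9 days = Mar 21, 2009.

Mar 21, 2009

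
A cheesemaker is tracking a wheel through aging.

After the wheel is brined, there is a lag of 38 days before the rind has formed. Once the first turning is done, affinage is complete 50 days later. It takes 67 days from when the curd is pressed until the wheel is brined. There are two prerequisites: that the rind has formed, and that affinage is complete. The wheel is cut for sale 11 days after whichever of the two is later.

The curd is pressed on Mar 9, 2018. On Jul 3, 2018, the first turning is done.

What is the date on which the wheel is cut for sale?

The curd is pressed: Mar 9, 2018.
The wheel is brined: Mar 9, 2018 + 67 days = May 15, 2018.
The rind has formed: May 15, 2018 + 38 days = Jun 22, 2018.
The first turning is done: Jul 3, 2018.
Affinage is complete: Jul 3, 2018 + 50 days = Aug 22, 2018.
Both prerequisites met — the rind has formed (Jun 22, 2018), affinage is complete (Aug 22, 2018); the later is Aug 22, 2018.
The wheel is cut for sale: Aug 22, 2018 + 11 days = Sep 2, 2018.

Sep 2, 2018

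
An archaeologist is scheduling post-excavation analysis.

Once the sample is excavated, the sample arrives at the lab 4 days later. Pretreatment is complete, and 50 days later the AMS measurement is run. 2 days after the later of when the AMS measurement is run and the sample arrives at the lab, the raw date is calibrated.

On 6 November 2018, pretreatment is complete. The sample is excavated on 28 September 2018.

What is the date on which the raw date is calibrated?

Pretreatment is complete: Nov 6, 2018.
The AMS measurement is run: Nov 6, 2018 + 50 days = Dec 26, 2018.
The sample is excavated: Sep 28, 2018.
The sample arrives at the lab: Sep 28, 2018 + 4 days = Oct 2, 2018.
Both prerequisites met — the AMS measurement is run (Dec 26, 2018), the sample arrives at the lab (Oct 2, 2018); the later is Dec 26, 2018.
The raw date is calibrated: Dec 26, 2018 + 2 days = Dec 28, 2018.

28 December 2018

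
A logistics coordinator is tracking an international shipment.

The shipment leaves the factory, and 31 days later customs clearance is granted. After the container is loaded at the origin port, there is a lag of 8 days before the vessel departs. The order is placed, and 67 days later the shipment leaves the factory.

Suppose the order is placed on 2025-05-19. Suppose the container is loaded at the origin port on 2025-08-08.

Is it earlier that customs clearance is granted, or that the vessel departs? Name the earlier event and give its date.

The vessel departs — 2025-08-16

The order is placed: May 19, 2025.
The shipment leaves the factory: May 19, 2025 + 67 days = Jul 25, 2025.
Customs clearance is granted: Jul 25, 2025 + 31 days = Aug 25, 2025.
The container is loaded at the origin port: Aug 8, 2025.
The vessel departs: Aug 8, 2025 + 8 days = Aug 16, 2025.
Comparing: customs clearance is granted on Aug 25, 2025 vs the vessel departs on Aug 16, 2025. Earlier: the vessel departs.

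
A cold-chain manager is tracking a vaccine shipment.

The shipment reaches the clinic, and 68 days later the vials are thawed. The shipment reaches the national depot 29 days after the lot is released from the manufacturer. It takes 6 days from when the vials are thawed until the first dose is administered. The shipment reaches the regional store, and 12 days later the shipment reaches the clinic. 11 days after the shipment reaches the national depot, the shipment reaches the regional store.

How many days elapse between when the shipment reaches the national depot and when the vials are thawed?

Causal path: the shipment reaches the national depot → the shipment reaches the regional store → the shipment reaches the clinic → the vials are thawed.
Total delay along the path: 11 + 12 + 68 = 91 days.

91 days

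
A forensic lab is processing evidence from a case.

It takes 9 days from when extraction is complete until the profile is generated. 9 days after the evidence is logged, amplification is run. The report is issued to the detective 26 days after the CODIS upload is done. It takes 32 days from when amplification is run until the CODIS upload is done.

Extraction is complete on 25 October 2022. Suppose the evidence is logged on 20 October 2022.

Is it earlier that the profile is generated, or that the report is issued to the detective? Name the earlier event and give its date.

Extraction is complete: Oct 25, 2022.
The profile is generated: Oct 25, 2022 + 9 days = Nov 3, 2022.
The evidence is logged: Oct 20, 2022.
Amplification is run: Oct 20, 2022 + 9 days = Oct 29, 2022.
The CODIS upload is done: Oct 29, 2022 + 32 days = Nov 30, 2022.
The report is issued to the detective: Nov 30, 2022 + 26 days = Dec 26, 2022.
Comparing: the profile is generated on Nov 3, 2022 vs the report is issued to the detective on Dec 26, 2022. Earlier: the profile is generated.

The profile is generated — 3 November 2022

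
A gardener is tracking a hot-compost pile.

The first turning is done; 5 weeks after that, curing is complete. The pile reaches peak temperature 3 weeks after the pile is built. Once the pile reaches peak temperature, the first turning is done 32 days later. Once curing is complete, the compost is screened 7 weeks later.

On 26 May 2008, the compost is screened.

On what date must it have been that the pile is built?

The compost is screened: May 26, 2008.
Curing is complete: May 26, 2008 − 7 weeks = Apr 7, 2008.
The first turning is done: Apr 7, 2008 − 5 weeks = Mar 3, 2008.
The pile reaches peak temperature: Mar 3, 2008 − 32 days = Jan 31, 2008.
The pile is built: Jan 31, 2008 − 3 weeks = Jan 10, 2008.

10 January 2008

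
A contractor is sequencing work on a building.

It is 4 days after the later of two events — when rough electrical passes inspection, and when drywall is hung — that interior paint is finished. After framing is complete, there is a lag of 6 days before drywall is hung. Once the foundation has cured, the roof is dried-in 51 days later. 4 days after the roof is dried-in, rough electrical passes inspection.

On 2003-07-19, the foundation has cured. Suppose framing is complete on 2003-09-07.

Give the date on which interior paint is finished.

2003-09-17

The foundation has cured: Jul 19, 2003.
The roof is dried-in: Jul 19, 2003 + 51 days = Sep 8, 2003.
Rough electrical passes inspection: Sep 8, 2003 + 4 days = Sep 12, 2003.
Framing is complete: Sep 7, 2003.
Drywall is hung: Sep 7, 2003 + 6 days = Sep 13, 2003.
Both prerequisites met — rough electrical passes inspection (Sep 12, 2003), drywall is hung (Sep 13, 2003); the later is Sep 13, 2003.
Interior paint is finished: Sep 13, 2003 + 4 days = Sep 17, 2003.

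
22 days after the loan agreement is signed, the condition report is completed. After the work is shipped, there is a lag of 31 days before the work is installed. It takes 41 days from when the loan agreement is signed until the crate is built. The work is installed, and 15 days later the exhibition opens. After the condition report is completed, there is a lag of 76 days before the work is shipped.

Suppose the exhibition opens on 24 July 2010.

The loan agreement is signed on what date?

The exhibition opens: Jul 24, 2010.
The work is installed: Jul 24, 2010 − 15 days = Jul 9, 2010.
The work is shipped: Jul 9, 2010 − 31 days = Jun 8, 2010.
The condition report is completed: Jun 8, 2010 − 76 days = Mar 24, 2010.
The loan agreement is signed: Mar 24, 2010 − 22 days = Mar 2, 2010.

2 March 2010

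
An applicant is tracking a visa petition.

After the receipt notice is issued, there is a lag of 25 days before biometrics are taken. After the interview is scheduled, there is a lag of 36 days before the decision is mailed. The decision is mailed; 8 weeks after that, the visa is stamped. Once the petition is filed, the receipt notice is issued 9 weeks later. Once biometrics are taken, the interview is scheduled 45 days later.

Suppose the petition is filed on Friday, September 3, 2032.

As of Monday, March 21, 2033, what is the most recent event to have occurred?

The decision is mailed

The petition is filed: Sep 3, 2032.
The receipt notice is issued: Sep 3, 2032 + 9 weeks = Nov 5, 2032.
Biometrics are taken: Nov 5, 2032 + 25 days = Nov 30, 2032.
The interview is scheduled: Nov 30, 2032 + 45 days = Jan 14, 2033.
The decision is mailed: Jan 14, 2033 + 36 days = Feb 19, 2033.
The visa is stamped: Feb 19, 2033 + 8 weeks = Apr 16, 2033.
Mar 21, 2033 falls between when the decision is mailed (Feb 19, 2033) and when the visa is stamped (Apr 16, 2033).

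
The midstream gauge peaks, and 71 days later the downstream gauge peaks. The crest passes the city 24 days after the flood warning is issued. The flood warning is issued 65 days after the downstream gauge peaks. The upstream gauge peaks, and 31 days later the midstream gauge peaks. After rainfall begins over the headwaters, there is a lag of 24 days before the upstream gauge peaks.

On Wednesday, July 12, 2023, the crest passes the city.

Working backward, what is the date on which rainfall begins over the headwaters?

Friday, December 9, 2022

The crest passes the city: Jul 12, 2023.
The flood warning is issued: Jul 12, 2023 − 24 days = Jun 18, 2023.
The downstream gauge peaks: Jun 18, 2023 − 65 days = Apr 14, 2023.
The midstream gauge peaks: Apr 14, 2023 − 71 days = Feb 2, 2023.
The upstream gauge peaks: Feb 2, 2023 − 31 days = Jan 2, 2023.
Rainfall begins over the headwaters: Jan 2, 2023 − 24 days = Dec 9, 2022.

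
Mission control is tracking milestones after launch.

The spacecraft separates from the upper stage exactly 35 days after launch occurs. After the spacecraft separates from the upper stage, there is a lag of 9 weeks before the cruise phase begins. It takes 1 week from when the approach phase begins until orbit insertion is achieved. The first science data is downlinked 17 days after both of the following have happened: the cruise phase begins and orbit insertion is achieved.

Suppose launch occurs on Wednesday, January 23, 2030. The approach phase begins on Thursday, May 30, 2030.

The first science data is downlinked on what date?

Sunday, June 23, 2030

Launch occurs: Jan 23, 2030.
The spacecraft separates from the upper stage: Jan 23, 2030 + 35 days = Feb 27, 2030.
The cruise phase begins: Feb 27, 2030 + 9 weeks = May 1, 2030.
The approach phase begins: May 30, 2030.
Orbit insertion is achieved: May 30, 2030 + 1 week = Jun 6, 2030.
Both prerequisites met — the cruise phase begins (May 1, 2030), orbit insertion is achieved (Jun 6, 2030); the later is Jun 6, 2030.
The first science data is downlinked: Jun 6, 2030 + 17 days = Jun 23, 2030.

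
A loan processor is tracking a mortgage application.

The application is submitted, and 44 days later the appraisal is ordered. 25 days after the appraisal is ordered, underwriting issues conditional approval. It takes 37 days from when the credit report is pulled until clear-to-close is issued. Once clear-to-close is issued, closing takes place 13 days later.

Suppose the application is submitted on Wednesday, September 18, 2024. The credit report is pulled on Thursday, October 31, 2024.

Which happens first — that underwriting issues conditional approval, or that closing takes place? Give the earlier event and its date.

The application is submitted: Sep 18, 2024.
The appraisal is ordered: Sep 18, 2024 + 44 days = Nov 1, 2024.
Underwriting issues conditional approval: Nov 1, 2024 + 25 days = Nov 26, 2024.
The credit report is pulled: Oct 31, 2024.
Clear-to-close is issued: Oct 31, 2024 + 37 days = Dec 7, 2024.
Closing takes place: Dec 7, 2024 + 13 days = Dec 20, 2024.
Comparing: underwriting issues conditional approval on Nov 26, 2024 vs closing takes place on Dec 20, 2024. Earlier: underwriting issues conditional approval.

Underwriting issues conditional approval — Tuesday, November 26, 2024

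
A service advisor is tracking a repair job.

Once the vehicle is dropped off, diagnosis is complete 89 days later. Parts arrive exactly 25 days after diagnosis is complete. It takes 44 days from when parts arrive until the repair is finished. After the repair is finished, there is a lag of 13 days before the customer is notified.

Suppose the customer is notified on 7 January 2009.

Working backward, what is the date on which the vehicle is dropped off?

The customer is notified: Jan 7, 2009.
The repair is finished: Jan 7, 2009 − 13 days = Dec 25, 2008.
Parts arrive: Dec 25, 2008 − 44 days = Nov 11, 2008.
Diagnosis is complete: Nov 11, 2008 − 25 days = Oct 17, 2008.
The vehicle is dropped off: Oct 17, 2008 − 89 days = Jul 20, 2008.

20 July 2008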